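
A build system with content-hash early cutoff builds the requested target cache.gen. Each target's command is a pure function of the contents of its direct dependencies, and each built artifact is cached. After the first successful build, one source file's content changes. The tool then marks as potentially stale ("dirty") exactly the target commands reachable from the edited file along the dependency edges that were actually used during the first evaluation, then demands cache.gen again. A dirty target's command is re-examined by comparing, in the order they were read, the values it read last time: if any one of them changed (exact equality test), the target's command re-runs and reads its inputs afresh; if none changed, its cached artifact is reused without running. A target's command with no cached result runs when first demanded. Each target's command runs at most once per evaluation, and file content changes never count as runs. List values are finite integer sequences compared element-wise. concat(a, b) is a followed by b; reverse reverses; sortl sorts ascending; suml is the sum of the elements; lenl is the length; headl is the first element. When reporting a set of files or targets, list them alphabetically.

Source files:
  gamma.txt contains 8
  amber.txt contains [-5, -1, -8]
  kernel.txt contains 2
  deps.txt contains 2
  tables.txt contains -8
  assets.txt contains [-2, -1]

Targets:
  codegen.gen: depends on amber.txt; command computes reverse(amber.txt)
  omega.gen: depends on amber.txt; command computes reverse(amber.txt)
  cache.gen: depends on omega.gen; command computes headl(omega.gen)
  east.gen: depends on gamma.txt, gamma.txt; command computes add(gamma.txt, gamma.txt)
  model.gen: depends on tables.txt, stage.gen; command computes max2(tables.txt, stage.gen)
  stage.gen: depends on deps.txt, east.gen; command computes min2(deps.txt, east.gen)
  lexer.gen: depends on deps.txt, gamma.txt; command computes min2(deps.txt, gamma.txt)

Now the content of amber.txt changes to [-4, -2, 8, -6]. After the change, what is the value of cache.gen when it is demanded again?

First evaluation (everything demanded from the output):
  omega.gen = reverse([-5, -1, -8]) = [-8, -1, -5]
  cache.gen = headl([-8, -1, -5]) = -8

Propagation after the edit:
  omega.gen: runs — amber.txt [-5, -1, -8]->[-4, -2, 8, -6]; result [-6, 8, -2, -4].
  cache.gen: runs — omega.gen [-8, -1, -5]->[-6, 8, -2, -4]; result -6.

New value of cache.gen: -6.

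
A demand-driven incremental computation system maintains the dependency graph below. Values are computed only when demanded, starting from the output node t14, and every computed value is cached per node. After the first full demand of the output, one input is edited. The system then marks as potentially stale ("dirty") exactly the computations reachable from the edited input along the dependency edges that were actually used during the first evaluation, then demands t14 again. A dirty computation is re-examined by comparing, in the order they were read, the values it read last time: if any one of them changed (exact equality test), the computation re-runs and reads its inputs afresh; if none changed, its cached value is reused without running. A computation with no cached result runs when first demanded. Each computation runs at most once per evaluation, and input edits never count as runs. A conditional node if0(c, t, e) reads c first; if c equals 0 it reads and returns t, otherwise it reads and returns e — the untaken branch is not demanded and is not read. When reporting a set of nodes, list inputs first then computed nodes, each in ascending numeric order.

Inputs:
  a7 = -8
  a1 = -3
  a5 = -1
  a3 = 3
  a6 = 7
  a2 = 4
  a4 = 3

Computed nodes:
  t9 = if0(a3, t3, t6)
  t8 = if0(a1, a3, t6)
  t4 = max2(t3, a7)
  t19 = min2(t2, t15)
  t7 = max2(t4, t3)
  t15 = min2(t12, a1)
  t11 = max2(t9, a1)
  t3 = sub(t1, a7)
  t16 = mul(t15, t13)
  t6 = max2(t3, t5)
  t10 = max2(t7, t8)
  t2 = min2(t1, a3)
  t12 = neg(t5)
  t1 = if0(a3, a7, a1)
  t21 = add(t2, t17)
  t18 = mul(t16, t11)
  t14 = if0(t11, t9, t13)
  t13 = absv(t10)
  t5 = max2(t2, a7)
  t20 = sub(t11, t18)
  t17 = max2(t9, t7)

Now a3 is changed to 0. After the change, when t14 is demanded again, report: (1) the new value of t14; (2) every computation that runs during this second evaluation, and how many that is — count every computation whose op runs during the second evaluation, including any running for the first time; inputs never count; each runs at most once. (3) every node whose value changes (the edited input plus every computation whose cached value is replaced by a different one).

New value of t14: 0.
Computations that run: t1, t3, t9, t11, t14 — 5 in total.
Values that change: a3, t1, t3, t9, t11, t14.
Key observation: a condition flipped, so demand moved to the other branch — t2, t4, t5, t6, t7, t8, t10, t13 are never re-examined.

First evaluation (everything demanded from the output):
  t1 = if0(a3=3 -> else branch a1) = -3
  t2 = min2(-3, 3) = -3
  t3 = sub(-3, -8) = 5
  t4 = max2(5, -8) = 5
  t5 = max2(-3, -8) = -3
  t6 = max2(5, -3) = 5
  t7 = max2(5, 5) = 5
  t8 = if0(a1=-3 -> else branch t6) = 5
  t9 = if0(a3=3 -> else branch t6) = 5
  t10 = max2(5, 5) = 5
  t11 = max2(5, -3) = 5
  t13 = absv(5) = 5
  t14 = if0(t11=5 -> else branch t13) = 5

Propagation after the edit:
  t1: runs — a3 3->0; result -8.
  t2: marked dirty but never re-examined — demand shifted away from it.
  t3: runs — t1 -3->-8; result 0.
  t4: marked dirty but never re-examined — demand shifted away from it.
  t5: marked dirty but never re-examined — demand shifted away from it.
  t6: marked dirty but never re-examined — demand shifted away from it.
  t7: marked dirty but never re-examined — demand shifted away from it.
  t8: marked dirty but never re-examined — demand shifted away from it.
  t9: runs — a3 3->0; result 0.
  t10: marked dirty but never re-examined — demand shifted away from it.
  t11: runs — t9 5->0; result 0.
  t13: marked dirty but never re-examined — demand shifted away from it.
  t14: runs — t11 5->0; result 0.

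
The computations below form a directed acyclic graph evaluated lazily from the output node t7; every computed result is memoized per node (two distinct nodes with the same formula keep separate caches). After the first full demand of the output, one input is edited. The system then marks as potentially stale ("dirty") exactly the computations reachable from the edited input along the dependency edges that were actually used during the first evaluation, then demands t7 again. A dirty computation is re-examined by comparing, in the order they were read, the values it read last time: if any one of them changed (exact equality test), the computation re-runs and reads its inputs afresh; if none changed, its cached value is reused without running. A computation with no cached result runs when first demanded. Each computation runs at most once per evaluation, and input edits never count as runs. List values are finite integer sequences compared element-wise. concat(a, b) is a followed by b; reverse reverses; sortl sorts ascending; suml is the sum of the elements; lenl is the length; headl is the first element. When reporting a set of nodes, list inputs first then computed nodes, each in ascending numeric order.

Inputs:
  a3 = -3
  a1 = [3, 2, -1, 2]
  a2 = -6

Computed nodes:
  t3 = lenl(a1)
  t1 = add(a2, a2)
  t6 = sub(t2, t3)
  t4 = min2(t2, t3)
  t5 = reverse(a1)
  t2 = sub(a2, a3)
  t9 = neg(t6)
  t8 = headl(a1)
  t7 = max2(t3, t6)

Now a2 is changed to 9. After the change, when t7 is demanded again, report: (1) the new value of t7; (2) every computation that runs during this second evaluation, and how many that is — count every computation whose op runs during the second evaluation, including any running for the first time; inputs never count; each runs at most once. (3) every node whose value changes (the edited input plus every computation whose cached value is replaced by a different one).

Demanding t7 again yields 8.
3 computations run: t2, t6, t7.
The nodes whose values change: a2, t2, t6, t7.

First demand of the output computes:
  t2 = sub(-6, -3) = -3
  t3 = lenl([3, 2, -1, 2]) = 4
  t6 = sub(-3, 4) = -7
  t7 = max2(4, -7) = 4

After the edit, cleaning proceeds:
  t2: a read changed (a2 -6->9) — executes, giving 12.
  t6: a read changed (t2 -3->12) — executes, giving 8.
  t7: a read changed (t6 -7->8) — executes, giving 8.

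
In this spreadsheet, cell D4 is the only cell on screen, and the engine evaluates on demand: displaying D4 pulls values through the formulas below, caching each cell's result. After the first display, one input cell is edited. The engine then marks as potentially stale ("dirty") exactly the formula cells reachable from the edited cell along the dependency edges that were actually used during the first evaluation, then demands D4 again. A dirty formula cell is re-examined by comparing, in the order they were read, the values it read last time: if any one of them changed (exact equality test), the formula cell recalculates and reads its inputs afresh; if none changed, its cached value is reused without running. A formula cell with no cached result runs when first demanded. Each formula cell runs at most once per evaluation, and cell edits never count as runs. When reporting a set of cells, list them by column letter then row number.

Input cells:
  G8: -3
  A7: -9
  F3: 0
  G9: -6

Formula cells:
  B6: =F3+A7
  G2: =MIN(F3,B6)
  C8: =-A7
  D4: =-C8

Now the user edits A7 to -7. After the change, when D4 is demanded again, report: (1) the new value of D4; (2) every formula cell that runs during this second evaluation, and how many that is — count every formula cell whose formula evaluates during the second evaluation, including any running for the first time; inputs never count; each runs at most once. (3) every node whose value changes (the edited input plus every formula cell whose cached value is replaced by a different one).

Initial pass — values computed on the first demand:
  C8 = -(-9) = 9
  D4 = -(9) = -9

Second demand — change propagation:
  C8: re-runs because A7 -9->-7; new result 7.
  D4: re-runs because C8 9->7; new result -7.

D4 now evaluates to -7.
Run set: C8, D4 (2 run).
Changed values: A7, C8, D4.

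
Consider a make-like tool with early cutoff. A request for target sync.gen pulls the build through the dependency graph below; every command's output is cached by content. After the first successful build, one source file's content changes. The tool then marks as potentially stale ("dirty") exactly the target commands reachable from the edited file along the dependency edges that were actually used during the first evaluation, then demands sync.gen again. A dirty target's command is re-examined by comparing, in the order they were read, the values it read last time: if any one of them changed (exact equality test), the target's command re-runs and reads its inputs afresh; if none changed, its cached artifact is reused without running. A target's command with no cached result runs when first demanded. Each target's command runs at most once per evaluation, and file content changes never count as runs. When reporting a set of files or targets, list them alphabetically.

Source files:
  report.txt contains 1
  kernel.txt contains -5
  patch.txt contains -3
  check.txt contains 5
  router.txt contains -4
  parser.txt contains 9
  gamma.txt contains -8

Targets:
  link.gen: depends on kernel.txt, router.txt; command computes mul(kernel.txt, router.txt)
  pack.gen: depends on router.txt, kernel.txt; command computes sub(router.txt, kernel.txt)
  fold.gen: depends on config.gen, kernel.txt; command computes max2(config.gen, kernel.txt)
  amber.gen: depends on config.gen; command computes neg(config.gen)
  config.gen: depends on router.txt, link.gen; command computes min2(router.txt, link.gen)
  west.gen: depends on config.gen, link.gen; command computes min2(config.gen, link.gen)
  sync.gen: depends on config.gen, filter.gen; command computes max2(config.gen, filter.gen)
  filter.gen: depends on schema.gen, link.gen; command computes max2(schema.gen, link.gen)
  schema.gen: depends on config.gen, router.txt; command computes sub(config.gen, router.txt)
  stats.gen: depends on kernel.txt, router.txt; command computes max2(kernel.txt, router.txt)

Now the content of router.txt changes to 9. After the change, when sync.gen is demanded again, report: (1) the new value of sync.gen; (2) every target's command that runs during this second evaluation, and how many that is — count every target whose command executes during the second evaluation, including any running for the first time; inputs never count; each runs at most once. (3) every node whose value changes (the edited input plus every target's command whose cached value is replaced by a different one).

First demand of the output computes:
  link.gen = mul(-5, -4) = 20
  config.gen = min2(-4, 20) = -4
  schema.gen = sub(-4, -4) = 0
  filter.gen = max2(0, 20) = 20
  sync.gen = max2(-4, 20) = 20

After the edit, cleaning proceeds:
  link.gen: a read changed (router.txt -4->9) — executes, giving -45.
  config.gen: a read changed (router.txt -4->9; link.gen 20->-45) — executes, giving -45.
  schema.gen: a read changed (config.gen -4->-45; router.txt -4->9) — executes, giving -54.
  filter.gen: a read changed (schema.gen 0->-54; link.gen 20->-45) — executes, giving -45.
  sync.gen: a read changed (config.gen -4->-45; filter.gen 20->-45) — executes, giving -45.

Demanding sync.gen again yields -45.
5 target commands run: config.gen, filter.gen, link.gen, schema.gen, sync.gen.
The nodes whose values change: config.gen, filter.gen, link.gen, router.txt, schema.gen, sync.gen.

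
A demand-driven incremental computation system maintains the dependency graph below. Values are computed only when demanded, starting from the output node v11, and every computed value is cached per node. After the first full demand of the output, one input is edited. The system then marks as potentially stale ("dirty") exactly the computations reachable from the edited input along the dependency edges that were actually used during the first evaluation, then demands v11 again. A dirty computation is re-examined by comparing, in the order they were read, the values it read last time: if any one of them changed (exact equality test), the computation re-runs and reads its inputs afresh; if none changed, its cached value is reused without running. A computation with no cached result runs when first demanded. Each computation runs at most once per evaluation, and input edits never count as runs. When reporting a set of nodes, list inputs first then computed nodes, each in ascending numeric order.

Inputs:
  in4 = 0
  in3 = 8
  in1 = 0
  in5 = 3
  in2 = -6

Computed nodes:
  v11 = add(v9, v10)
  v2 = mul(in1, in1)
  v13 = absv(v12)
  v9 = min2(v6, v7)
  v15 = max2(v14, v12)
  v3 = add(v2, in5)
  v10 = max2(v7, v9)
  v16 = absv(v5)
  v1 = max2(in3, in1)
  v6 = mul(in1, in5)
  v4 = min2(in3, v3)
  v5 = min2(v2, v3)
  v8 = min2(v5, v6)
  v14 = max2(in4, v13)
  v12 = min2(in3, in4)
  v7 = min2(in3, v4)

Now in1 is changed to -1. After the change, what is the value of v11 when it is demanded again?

First evaluation (everything demanded from the output):
  v2 = mul(0, 0) = 0
  v3 = add(0, 3) = 3
  v4 = min2(8, 3) = 3
  v6 = mul(0, 3) = 0
  v7 = min2(8, 3) = 3
  v9 = min2(0, 3) = 0
  v10 = max2(3, 0) = 3
  v11 = add(0, 3) = 3

Propagation after the edit:
  v2: runs — in1 0->-1; in1 0->-1; result 1.
  v3: runs — v2 0->1; result 4.
  v4: runs — v3 3->4; result 4.
  v6: runs — in1 0->-1; result -3.
  v7: runs — v4 3->4; result 4.
  v9: runs — v6 0->-3; v7 3->4; result -3.
  v10: runs — v7 3->4; v9 0->-3; result 4.
  v11: runs — v9 0->-3; v10 3->4; result 1.

New value of v11: 1.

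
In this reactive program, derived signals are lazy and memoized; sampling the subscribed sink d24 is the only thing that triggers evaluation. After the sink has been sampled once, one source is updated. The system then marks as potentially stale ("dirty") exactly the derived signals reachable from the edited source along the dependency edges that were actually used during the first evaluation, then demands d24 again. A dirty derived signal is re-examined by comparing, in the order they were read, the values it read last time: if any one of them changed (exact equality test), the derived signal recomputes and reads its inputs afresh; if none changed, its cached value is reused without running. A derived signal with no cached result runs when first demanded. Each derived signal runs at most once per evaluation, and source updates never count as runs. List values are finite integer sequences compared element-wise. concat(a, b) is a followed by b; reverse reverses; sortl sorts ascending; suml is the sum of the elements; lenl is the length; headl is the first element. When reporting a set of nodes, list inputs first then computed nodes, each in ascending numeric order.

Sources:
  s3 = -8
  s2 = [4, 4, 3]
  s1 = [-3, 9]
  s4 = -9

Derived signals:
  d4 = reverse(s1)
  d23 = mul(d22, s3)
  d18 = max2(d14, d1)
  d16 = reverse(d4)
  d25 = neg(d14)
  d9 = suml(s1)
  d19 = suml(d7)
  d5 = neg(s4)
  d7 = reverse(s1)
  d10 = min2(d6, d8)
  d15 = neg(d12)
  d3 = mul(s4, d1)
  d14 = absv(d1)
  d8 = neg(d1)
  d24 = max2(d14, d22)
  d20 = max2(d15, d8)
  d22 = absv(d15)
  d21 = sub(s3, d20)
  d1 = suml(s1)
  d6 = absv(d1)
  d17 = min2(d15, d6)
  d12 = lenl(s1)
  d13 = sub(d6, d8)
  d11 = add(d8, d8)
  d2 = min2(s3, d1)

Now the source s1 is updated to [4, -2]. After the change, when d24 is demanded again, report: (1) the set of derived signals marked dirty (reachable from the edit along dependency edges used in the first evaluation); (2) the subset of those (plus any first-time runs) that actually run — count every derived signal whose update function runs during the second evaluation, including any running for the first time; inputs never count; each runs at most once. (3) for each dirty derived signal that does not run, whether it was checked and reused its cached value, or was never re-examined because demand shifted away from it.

The edit dirties: d1, d12, d14, d15, d22, d24.
4 derived signals run: d1, d12, d14, d24.
Cache hits after checking: d15, d22.
Note where the cutoff bites: d15 is checked, finds nothing changed, and keeps its cache.

First demand of the output computes:
  d1 = suml([-3, 9]) = 6
  d12 = lenl([-3, 9]) = 2
  d14 = absv(6) = 6
  d15 = neg(2) = -2
  d22 = absv(-2) = 2
  d24 = max2(6, 2) = 6

After the edit, cleaning proceeds:
  d1: a read changed (s1 [-3, 9]->[4, -2]) — executes, giving 2.
  d12: a read changed (s1 [-3, 9]->[4, -2]) — executes, giving 2 — identical to its old value.
  d14: a read changed (d1 6->2) — executes, giving 2.
  d15: dirty, but its reads are unchanged (d12 unchanged); cached -2 stands.
  d22: dirty, but its reads are unchanged (d15 unchanged); cached 2 stands.
  d24: a read changed (d14 6->2) — executes, giving 2.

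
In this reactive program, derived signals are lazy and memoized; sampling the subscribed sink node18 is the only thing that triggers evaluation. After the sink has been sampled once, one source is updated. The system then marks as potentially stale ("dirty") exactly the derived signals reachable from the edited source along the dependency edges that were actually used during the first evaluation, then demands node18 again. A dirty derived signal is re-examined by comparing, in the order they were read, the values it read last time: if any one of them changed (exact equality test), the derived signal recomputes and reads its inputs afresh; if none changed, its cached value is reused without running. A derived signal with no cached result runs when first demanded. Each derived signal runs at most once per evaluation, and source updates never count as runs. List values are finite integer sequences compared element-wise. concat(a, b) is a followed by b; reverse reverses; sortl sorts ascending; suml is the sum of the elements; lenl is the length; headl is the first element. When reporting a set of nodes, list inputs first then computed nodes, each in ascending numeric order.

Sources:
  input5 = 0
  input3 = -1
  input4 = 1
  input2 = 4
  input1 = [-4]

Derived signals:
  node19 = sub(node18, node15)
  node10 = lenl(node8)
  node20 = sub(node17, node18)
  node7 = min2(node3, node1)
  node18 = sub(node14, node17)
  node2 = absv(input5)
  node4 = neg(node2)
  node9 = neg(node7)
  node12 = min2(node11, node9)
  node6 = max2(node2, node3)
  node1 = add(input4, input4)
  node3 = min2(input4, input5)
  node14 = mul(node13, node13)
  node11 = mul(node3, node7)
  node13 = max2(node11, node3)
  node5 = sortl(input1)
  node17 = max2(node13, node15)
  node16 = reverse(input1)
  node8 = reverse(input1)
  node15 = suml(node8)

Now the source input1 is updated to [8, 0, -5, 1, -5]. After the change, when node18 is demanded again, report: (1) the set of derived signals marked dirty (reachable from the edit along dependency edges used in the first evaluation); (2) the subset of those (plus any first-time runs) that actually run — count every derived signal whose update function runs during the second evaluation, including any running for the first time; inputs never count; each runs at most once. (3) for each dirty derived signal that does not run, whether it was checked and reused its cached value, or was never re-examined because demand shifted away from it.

First demand of the output computes:
  node1 = add(1, 1) = 2
  node3 = min2(1, 0) = 0
  node7 = min2(0, 2) = 0
  node8 = reverse([-4]) = [-4]
  node11 = mul(0, 0) = 0
  node13 = max2(0, 0) = 0
  node14 = mul(0, 0) = 0
  node15 = suml([-4]) = -4
  node17 = max2(0, -4) = 0
  node18 = sub(0, 0) = 0

After the edit, cleaning proceeds:
  node8: a read changed (input1 [-4]->[8, 0, -5, 1, -5]) — executes, giving [-5, 1, -5, 0, 8].
  node15: a read changed (node8 [-4]->[-5, 1, -5, 0, 8]) — executes, giving -1.
  node17: a read changed (node15 -4->-1) — executes, giving 0 — identical to its old value.
  node18: dirty, but its reads are unchanged (node14 unchanged, node17 unchanged); cached 0 stands.

Note the absorption at node17: it re-runs yet its value is the same, leaving the output's value untouched.

The edit dirties: node8, node15, node17, node18.
3 derived signals run: node8, node15, node17.
Cache hits after checking: node18.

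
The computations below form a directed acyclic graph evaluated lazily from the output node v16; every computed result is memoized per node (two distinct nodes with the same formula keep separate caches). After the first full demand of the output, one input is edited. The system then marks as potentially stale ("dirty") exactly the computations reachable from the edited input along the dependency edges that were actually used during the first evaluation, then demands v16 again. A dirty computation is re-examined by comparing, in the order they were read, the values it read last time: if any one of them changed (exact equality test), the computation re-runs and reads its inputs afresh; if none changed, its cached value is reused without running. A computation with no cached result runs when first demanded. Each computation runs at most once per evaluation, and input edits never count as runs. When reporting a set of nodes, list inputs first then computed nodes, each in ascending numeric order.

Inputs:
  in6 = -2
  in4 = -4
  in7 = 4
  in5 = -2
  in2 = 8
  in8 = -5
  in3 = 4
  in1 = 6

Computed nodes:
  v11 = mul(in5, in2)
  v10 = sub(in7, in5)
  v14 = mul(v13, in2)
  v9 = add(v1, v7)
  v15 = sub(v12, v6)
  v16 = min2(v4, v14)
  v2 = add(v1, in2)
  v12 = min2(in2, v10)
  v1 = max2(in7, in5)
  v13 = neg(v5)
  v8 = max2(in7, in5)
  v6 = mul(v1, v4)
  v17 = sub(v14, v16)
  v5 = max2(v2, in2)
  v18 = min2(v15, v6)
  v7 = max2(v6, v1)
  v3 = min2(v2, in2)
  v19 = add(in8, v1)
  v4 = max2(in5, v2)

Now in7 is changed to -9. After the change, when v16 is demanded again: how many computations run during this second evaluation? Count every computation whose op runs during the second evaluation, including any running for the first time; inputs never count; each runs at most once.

7 computations run: v1, v2, v4, v5, v13, v14, v16.

First demand of the output computes:
  v1 = max2(4, -2) = 4
  v2 = add(4, 8) = 12
  v4 = max2(-2, 12) = 12
  v5 = max2(12, 8) = 12
  v13 = neg(12) = -12
  v14 = mul(-12, 8) = -96
  v16 = min2(12, -96) = -96

After the edit, cleaning proceeds:
  v1: a read changed (in7 4->-9) — executes, giving -2.
  v2: a read changed (v1 4->-2) — executes, giving 6.
  v4: a read changed (v2 12->6) — executes, giving 6.
  v5: a read changed (v2 12->6) — executes, giving 8.
  v13: a read changed (v5 12->8) — executes, giving -8.
  v14: a read changed (v13 -12->-8) — executes, giving -64.
  v16: a read changed (v4 12->6; v14 -96->-64) — executes, giving -64.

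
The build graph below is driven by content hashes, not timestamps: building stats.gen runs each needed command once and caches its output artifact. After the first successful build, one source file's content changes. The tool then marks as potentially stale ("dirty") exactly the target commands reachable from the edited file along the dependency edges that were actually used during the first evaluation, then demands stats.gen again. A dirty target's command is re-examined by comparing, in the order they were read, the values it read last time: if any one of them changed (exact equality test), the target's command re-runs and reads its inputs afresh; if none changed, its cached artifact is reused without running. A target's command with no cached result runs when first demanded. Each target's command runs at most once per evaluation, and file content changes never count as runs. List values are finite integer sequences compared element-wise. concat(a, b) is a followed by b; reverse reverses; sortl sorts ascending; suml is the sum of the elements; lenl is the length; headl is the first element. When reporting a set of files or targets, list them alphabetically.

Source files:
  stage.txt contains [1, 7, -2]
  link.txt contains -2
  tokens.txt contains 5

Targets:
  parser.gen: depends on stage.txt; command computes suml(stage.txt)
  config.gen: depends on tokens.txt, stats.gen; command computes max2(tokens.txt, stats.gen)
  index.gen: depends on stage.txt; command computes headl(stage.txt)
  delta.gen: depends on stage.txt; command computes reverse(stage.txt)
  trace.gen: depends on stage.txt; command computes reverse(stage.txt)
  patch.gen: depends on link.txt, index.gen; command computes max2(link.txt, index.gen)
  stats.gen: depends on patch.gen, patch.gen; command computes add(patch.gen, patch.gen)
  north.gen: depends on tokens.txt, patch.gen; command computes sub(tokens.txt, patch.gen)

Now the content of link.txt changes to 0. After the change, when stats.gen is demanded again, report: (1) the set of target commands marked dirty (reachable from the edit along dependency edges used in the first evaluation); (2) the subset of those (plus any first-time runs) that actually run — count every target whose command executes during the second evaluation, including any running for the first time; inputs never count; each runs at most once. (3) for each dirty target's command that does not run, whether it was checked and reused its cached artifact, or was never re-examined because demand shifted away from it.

Initial pass — values computed on the first demand:
  index.gen = headl([1, 7, -2]) = 1
  patch.gen = max2(-2, 1) = 1
  stats.gen = add(1, 1) = 2

Second demand — change propagation:
  patch.gen: re-runs because link.txt -2->0; new result 1 (unchanged).
  stats.gen: re-examined; everything it read last time is the same (patch.gen unchanged, patch.gen unchanged) — cache 2 kept, no run.

The important point: patch.gen recomputes to an identical value, and the output ends up unchanged.

Dirty set: patch.gen, stats.gen.
Run set: patch.gen (1 run).
Re-examined without running (cache reused): stats.gen.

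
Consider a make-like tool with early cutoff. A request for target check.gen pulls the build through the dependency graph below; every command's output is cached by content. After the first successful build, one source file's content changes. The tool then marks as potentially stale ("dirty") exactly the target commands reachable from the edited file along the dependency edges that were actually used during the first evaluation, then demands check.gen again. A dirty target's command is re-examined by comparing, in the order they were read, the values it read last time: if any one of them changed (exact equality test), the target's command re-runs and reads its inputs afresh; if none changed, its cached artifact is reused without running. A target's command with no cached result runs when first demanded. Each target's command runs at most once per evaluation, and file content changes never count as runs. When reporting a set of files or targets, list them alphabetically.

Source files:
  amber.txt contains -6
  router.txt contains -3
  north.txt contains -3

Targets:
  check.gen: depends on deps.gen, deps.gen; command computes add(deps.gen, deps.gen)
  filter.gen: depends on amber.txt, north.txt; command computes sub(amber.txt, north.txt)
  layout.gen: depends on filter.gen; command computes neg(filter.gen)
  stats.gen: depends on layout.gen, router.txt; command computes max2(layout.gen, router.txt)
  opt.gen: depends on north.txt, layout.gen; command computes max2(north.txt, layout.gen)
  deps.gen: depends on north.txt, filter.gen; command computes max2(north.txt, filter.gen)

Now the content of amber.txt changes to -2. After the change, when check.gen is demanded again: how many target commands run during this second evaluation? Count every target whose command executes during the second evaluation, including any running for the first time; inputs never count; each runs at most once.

3 target commands run: check.gen, deps.gen, filter.gen.

First demand of the output computes:
  filter.gen = sub(-6, -3) = -3
  deps.gen = max2(-3, -3) = -3
  check.gen = add(-3, -3) = -6

After the edit, cleaning proceeds:
  filter.gen: a read changed (amber.txt -6->-2) — executes, giving 1.
  deps.gen: a read changed (filter.gen -3->1) — executes, giving 1.
  check.gen: a read changed (deps.gen -3->1; deps.gen -3->1) — executes, giving 2.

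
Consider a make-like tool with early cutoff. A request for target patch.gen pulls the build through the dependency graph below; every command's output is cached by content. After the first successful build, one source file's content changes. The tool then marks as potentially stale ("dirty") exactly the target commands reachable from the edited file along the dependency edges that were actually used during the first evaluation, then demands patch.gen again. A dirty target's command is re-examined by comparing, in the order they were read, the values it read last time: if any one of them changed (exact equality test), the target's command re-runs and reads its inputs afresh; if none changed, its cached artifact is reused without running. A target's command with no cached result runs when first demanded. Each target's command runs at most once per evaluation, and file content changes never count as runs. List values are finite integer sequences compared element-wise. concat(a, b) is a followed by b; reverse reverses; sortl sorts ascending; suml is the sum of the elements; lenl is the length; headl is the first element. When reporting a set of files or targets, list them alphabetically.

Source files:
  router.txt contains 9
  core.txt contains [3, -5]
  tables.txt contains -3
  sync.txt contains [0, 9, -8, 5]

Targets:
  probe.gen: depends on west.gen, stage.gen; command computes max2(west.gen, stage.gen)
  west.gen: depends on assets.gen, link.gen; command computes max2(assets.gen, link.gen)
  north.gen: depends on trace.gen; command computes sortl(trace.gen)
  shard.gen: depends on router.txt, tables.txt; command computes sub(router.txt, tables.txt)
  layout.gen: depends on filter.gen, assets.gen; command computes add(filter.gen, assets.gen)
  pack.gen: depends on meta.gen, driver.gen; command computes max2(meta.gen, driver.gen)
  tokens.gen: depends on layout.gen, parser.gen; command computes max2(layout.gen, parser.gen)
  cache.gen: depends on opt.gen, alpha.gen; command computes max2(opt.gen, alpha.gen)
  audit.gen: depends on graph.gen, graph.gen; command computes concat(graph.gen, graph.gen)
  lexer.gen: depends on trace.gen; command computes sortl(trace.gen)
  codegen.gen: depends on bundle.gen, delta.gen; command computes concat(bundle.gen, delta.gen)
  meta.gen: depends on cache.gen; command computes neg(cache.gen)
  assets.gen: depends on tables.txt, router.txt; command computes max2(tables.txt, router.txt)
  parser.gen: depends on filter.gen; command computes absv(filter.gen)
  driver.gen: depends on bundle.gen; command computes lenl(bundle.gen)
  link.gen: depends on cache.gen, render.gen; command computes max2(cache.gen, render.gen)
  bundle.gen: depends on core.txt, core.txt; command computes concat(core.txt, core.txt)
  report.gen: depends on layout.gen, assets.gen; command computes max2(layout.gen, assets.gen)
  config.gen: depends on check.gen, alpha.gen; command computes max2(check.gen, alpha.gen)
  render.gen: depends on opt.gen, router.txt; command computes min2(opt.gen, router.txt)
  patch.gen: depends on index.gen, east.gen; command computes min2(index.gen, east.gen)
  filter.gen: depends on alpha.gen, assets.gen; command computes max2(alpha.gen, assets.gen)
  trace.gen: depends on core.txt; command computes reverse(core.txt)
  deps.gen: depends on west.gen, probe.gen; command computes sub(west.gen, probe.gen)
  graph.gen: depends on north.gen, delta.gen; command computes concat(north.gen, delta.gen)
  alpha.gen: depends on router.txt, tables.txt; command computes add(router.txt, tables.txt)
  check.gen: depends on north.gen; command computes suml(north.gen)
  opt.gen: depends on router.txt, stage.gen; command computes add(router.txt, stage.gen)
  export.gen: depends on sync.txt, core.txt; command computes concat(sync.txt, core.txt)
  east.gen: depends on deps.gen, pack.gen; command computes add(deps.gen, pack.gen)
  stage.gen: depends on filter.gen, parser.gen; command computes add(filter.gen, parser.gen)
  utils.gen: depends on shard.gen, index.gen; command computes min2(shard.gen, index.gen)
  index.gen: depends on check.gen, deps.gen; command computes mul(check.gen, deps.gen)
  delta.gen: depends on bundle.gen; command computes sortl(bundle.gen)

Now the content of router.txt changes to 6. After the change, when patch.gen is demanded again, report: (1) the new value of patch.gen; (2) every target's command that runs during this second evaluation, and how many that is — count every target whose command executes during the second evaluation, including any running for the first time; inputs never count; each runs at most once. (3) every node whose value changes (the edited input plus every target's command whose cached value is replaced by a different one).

First demand of the output computes:
  alpha.gen = add(9, -3) = 6
  assets.gen = max2(-3, 9) = 9
  bundle.gen = concat([3, -5], [3, -5]) = [3, -5, 3, -5]
  driver.gen = lenl([3, -5, 3, -5]) = 4
  filter.gen = max2(6, 9) = 9
  parser.gen = absv(9) = 9
  stage.gen = add(9, 9) = 18
  opt.gen = add(9, 18) = 27
  cache.gen = max2(27, 6) = 27
  meta.gen = neg(27) = -27
  pack.gen = max2(-27, 4) = 4
  render.gen = min2(27, 9) = 9
  link.gen = max2(27, 9) = 27
  trace.gen = reverse([3, -5]) = [-5, 3]
  north.gen = sortl([-5, 3]) = [-5, 3]
  check.gen = suml([-5, 3]) = -2
  west.gen = max2(9, 27) = 27
  probe.gen = max2(27, 18) = 27
  deps.gen = sub(27, 27) = 0
  east.gen = add(0, 4) = 4
  index.gen = mul(-2, 0) = 0
  patch.gen = min2(0, 4) = 0

After the edit, cleaning proceeds:
  alpha.gen: a read changed (router.txt 9->6) — executes, giving 3.
  assets.gen: a read changed (router.txt 9->6) — executes, giving 6.
  filter.gen: a read changed (alpha.gen 6->3; assets.gen 9->6) — executes, giving 6.
  parser.gen: a read changed (filter.gen 9->6) — executes, giving 6.
  stage.gen: a read changed (filter.gen 9->6; parser.gen 9->6) — executes, giving 12.
  opt.gen: a read changed (router.txt 9->6; stage.gen 18->12) — executes, giving 18.
  cache.gen: a read changed (opt.gen 27->18; alpha.gen 6->3) — executes, giving 18.
  meta.gen: a read changed (cache.gen 27->18) — executes, giving -18.
  pack.gen: a read changed (meta.gen -27->-18) — executes, giving 4 — identical to its old value.
  render.gen: a read changed (opt.gen 27->18; router.txt 9->6) — executes, giving 6.
  link.gen: a read changed (cache.gen 27->18; render.gen 9->6) — executes, giving 18.
  west.gen: a read changed (assets.gen 9->6; link.gen 27->18) — executes, giving 18.
  probe.gen: a read changed (west.gen 27->18; stage.gen 18->12) — executes, giving 18.
  deps.gen: a read changed (west.gen 27->18; probe.gen 27->18) — executes, giving 0 — identical to its old value.
  east.gen: dirty, but its reads are unchanged (deps.gen unchanged, pack.gen unchanged); cached 4 stands.
  index.gen: dirty, but its reads are unchanged (check.gen unchanged, deps.gen unchanged); cached 0 stands.
  patch.gen: dirty, but its reads are unchanged (index.gen unchanged, east.gen unchanged); cached 0 stands.

Note where the cutoff bites: east.gen is checked, finds nothing changed, and keeps its cache.

Demanding patch.gen again yields 0.
14 target commands run: alpha.gen, assets.gen, cache.gen, deps.gen, filter.gen, link.gen, meta.gen, opt.gen, pack.gen, parser.gen, probe.gen, render.gen, stage.gen, west.gen.
The nodes whose values change: alpha.gen, assets.gen, cache.gen, filter.gen, link.gen, meta.gen, opt.gen, parser.gen, probe.gen, render.gen, router.txt, stage.gen, west.gen.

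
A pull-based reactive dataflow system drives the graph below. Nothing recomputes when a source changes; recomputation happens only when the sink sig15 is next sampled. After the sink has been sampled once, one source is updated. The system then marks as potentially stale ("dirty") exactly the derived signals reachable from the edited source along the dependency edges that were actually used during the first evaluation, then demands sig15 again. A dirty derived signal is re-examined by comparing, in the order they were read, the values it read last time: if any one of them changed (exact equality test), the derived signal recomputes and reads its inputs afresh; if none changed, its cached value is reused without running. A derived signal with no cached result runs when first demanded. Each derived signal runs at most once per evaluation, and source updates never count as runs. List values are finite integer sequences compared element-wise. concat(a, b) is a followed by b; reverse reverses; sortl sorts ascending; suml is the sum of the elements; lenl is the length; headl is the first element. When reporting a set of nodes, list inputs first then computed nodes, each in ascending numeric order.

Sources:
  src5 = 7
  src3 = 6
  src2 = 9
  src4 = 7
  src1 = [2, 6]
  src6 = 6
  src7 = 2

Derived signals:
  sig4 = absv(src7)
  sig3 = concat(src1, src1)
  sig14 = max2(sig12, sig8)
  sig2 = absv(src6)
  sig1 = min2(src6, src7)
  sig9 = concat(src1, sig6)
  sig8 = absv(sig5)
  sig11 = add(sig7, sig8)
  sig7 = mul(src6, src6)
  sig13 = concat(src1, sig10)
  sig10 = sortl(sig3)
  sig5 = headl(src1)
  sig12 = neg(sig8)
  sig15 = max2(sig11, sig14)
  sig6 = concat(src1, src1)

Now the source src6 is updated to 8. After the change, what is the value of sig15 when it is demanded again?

New value of sig15: 66.

First evaluation (everything demanded from the output):
  sig5 = headl([2, 6]) = 2
  sig7 = mul(6, 6) = 36
  sig8 = absv(2) = 2
  sig11 = add(36, 2) = 38
  sig12 = neg(2) = -2
  sig14 = max2(-2, 2) = 2
  sig15 = max2(38, 2) = 38

Propagation after the edit:
  sig7: runs — src6 6->8; src6 6->8; result 64.
  sig11: runs — sig7 36->64; result 66.
  sig15: runs — sig11 38->66; result 66.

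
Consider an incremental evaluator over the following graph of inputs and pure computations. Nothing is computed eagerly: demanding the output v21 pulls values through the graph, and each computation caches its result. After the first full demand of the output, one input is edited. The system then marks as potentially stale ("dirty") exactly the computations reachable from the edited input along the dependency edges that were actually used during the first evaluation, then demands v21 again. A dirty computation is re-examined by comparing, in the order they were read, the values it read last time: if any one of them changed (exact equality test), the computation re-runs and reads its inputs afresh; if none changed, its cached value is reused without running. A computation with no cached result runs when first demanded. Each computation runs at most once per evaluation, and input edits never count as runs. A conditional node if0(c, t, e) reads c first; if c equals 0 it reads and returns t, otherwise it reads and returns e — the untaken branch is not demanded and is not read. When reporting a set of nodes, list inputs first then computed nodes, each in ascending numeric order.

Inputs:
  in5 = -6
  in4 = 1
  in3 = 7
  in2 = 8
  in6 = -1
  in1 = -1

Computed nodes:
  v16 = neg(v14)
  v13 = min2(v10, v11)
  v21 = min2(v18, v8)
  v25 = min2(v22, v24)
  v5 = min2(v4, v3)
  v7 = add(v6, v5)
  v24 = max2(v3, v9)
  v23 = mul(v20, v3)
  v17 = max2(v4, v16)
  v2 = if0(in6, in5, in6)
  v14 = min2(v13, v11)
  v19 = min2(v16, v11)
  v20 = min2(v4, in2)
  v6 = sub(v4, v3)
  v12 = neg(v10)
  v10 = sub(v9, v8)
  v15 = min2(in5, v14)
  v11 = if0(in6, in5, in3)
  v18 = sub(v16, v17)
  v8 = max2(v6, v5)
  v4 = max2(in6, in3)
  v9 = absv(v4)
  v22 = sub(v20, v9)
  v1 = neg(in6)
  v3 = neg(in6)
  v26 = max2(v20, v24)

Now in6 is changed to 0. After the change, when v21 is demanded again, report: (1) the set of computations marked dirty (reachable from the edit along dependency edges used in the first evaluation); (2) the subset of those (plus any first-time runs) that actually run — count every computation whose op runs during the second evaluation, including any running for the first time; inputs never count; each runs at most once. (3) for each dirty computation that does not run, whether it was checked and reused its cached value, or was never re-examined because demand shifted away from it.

Initial pass — values computed on the first demand:
  v3 = neg(-1) = 1
  v4 = max2(-1, 7) = 7
  v5 = min2(7, 1) = 1
  v6 = sub(7, 1) = 6
  v8 = max2(6, 1) = 6
  v9 = absv(7) = 7
  v10 = sub(7, 6) = 1
  v11 = if0(in6=-1 -> else branch in3) = 7
  v13 = min2(1, 7) = 1
  v14 = min2(1, 7) = 1
  v16 = neg(1) = -1
  v17 = max2(7, -1) = 7
  v18 = sub(-1, 7) = -8
  v21 = min2(-8, 6) = -8

Second demand — change propagation:
  v3: re-runs because in6 -1->0; new result 0.
  v4: re-runs because in6 -1->0; new result 7 (unchanged).
  v5: re-runs because v3 1->0; new result 0.
  v6: re-runs because v3 1->0; new result 7.
  v8: re-runs because v6 6->7; v5 1->0; new result 7.
  v9: re-examined; everything it read last time is the same (v4 unchanged) — cache 7 kept, no run.
  v10: re-runs because v8 6->7; new result 0.
  v11: re-runs because in6 -1->0; new result -6.
  v13: re-runs because v10 1->0; v11 7->-6; new result -6.
  v14: re-runs because v13 1->-6; v11 7->-6; new result -6.
  v16: re-runs because v14 1->-6; new result 6.
  v17: re-runs because v16 -1->6; new result 7 (unchanged).
  v18: re-runs because v16 -1->6; new result -1.
  v21: re-runs because v18 -8->-1; v8 6->7; new result -1.

The important point: at v9 every value read last time is unchanged, so the dirty flag clears without a run.

Dirty set: v3, v4, v5, v6, v8, v9, v10, v11, v13, v14, v16, v17, v18, v21.
Run set: v3, v4, v5, v6, v8, v10, v11, v13, v14, v16, v17, v18, v21 (13 run).
Re-examined without running (cache reused): v9.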